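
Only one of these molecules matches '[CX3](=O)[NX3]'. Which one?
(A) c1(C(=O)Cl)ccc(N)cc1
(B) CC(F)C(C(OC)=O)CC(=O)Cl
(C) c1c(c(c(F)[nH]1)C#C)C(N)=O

C

[CX3](=O)[NX3] describes a carbonyl carbon bonded to a trivalent nitrogen (an amide).
(A) has a primary amino group (-NH2) but the -NH2 is not attached to a carbonyl carbon.
(B) has a methyl-ester group (-C(=O)OCH3) but the carbonyl is bonded to O, not to an NX3 nitrogen.
(C) contains a primary amide (-C(=O)NH2), which satisfies every atom and bond constraint.
So the answer is (C).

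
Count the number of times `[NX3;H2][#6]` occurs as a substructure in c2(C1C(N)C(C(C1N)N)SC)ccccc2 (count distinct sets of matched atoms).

3

[NX3;H2][#6] is the SMARTS for a primary amine: a trivalent nitrogen with two H attached to carbon.
The molecule carries 3 separate instances of a primary amino group (-NH2) meeting every constraint; each maps to a distinct set of atoms, giving 3 matches.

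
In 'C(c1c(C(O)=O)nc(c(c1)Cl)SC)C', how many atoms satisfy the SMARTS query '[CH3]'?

2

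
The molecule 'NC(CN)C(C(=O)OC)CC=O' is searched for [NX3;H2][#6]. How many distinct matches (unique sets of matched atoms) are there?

[NX3;H2][#6] is the SMARTS for a primary amine: a trivalent nitrogen with two H attached to carbon.
The molecule carries 2 separate instances of a primary amino group (-NH2) meeting every constraint; each maps to a distinct set of atoms, giving 2 matches.

2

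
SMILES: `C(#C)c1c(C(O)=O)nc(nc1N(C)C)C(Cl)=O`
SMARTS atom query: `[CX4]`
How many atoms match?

The query [CX4] means: C with X4: aliphatic carbon with exactly 4 total connections (bonds + H).
Check the 17 heavy atoms by environment: 2× n (aromatic, X2) → no; 4× c (aromatic, X3) → no; 2× C (X3) → no; 2× O (X1) → no; 1× Cl (X1) → no; 1× N (X3) → no; 2× C (X4) → match; 2× C (X2) → no; 1× O (X2) → no.
That gives 2 matching atoms.

2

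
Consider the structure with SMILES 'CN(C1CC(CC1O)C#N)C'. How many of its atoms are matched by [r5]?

5

Check the 11 heavy atoms by environment: 5× C (in 5-ring) → match; 3× C (acyclic) → no; 2× N (acyclic) → no; 1× O (acyclic) → no.
That gives 5 matching atoms.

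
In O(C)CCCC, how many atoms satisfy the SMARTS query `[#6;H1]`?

Check the 6 heavy atoms by environment: 3× C (H2) → no; 1× O (H0) → no; 2× C (H3) → no.
No environment satisfies the query, so 0 matching atoms.

0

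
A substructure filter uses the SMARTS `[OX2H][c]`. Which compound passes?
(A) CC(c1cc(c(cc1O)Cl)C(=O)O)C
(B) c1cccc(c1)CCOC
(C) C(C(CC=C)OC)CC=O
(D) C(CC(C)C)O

[OX2H][c] describes a hydroxyl oxygen attached to an aromatic carbon (a phenol).
(A) contains a hydroxyl group (-OH), which satisfies every atom and bond constraint.
(B) has a methoxy ether (-OCH3) but the oxygen has H0, not H1.
(C) has a methoxy ether (-OCH3) but the oxygen has H0, not H1.
(D) has a hydroxyl group (-OH) but the -OH is on an aliphatic carbon, not an aromatic c.
So the answer is (A).

A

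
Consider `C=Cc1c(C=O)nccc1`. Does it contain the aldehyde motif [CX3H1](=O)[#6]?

Yes

The pattern [CX3H1](=O)[#6] describes an sp2 carbon with one H, double-bonded to O and single-bonded to carbon — an aldehyde.
The molecule carries an aldehyde (-CHO), whose atoms satisfy every constraint of the query, so the pattern matches.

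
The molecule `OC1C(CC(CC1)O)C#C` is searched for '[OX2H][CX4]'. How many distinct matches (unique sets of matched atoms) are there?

2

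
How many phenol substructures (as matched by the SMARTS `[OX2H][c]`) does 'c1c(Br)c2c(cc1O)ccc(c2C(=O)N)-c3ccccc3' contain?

1

[OX2H][c] is the SMARTS for a phenol: a hydroxyl oxygen attached to an aromatic carbon.
Exactly one fragment in the molecule meets all constraints, giving 1 match.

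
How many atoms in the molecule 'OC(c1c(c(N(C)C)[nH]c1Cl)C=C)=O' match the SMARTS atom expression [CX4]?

2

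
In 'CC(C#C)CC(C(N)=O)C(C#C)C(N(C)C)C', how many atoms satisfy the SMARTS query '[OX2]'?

0

The query [OX2] means: aliphatic oxygen with two total connections — ether, hydroxyl, or ester single-bond O.
Check the 17 heavy atoms by environment: 9× C (X4) → no; 2× N (X3) → no; 4× C (X2) → no; 1× C (X3) → no; 1× O (X1) → no.
No environment satisfies the query, so 0 matching atoms.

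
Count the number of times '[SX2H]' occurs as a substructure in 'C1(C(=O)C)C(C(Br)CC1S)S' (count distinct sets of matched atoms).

2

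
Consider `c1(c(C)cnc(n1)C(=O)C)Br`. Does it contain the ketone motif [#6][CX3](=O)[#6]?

Yes

The pattern [#6][CX3](=O)[#6] describes a carbonyl carbon (no H) flanked by two carbons — a ketone.
The molecule carries an acetyl/ketone group (-C(=O)CH3), whose atoms satisfy every constraint of the query, so the pattern matches.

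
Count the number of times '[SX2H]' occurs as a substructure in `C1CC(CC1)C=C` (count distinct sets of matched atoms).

0

[SX2H] is the SMARTS for a thiol: an aliphatic sulfur with two connections, one being H.
No fragment in the molecule satisfies every constraint, giving 0 matches.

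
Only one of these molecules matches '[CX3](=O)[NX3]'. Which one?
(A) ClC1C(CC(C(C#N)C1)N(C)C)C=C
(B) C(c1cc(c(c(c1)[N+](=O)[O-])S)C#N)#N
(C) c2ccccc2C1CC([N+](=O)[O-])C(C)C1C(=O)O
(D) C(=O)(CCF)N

D

[CX3](=O)[NX3] describes a carbonyl carbon bonded to a trivalent nitrogen (an amide).
(A) has a nitrile (-C#N) but the nitrile N is NX1 (triple-bonded), not NX3.
(B) has a nitrile (-C#N) but the nitrile N is NX1 (triple-bonded), not NX3.
(C) has a carboxylic acid group (-C(=O)OH) but the carbonyl is bonded to O, not to an NX3 nitrogen.
(D) contains a primary amide (-C(=O)NH2), which satisfies every atom and bond constraint.
So the answer is (D).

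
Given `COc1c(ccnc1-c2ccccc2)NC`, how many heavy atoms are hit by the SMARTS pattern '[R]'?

The query [R] means: R matches any atom that is part of a ring.
Check the 16 heavy atoms by environment: 1× n (aromatic, in 6-ring) → match; 11× c (aromatic, in 6-ring) → match; 1× N (acyclic) → no; 2× C (acyclic) → no; 1× O (acyclic) → no.
Summing the matching environments: 1 + 11 = 12 matching atoms.

12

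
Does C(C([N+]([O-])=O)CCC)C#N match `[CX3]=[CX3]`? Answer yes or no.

No

The pattern [CX3]=[CX3] describes a non-aromatic C=C double bond between two sp2 carbons — an alkene.
The closest candidate here is an ethyl group (-CH2CH3), but its C-C bond is a single bond between CX4 carbons, not CX3=CX3. No other fragment satisfies the full query, so there is no match.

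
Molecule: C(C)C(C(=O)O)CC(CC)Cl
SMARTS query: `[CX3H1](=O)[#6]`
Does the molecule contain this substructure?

No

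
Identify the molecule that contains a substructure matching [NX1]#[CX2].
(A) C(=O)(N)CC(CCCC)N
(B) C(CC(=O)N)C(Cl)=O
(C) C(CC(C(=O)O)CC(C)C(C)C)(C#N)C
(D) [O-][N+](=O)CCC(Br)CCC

C

[NX1]#[CX2] describes a nitrogen triple-bonded to a two-connected carbon (a nitrile).
(A) has a primary amide (-C(=O)NH2) but the nitrogen is NX3, not NX1.
(B) has a primary amide (-C(=O)NH2) but the nitrogen is NX3, not NX1.
(C) contains a nitrile (-C#N), which satisfies every atom and bond constraint.
(D) has a nitro group (-[N+](=O)[O-]) but there is no C#N triple bond.
So the answer is (C).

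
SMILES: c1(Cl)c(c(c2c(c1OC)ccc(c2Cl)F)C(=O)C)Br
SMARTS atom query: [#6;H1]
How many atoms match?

Check the 19 heavy atoms by environment: 8× c (aromatic, H0) → no; 2× c (aromatic, H1) → match; 2× Cl (H0) → no; 1× F (H0) → no; 1× C (H0) → no; 2× O (H0) → no; 2× C (H3) → no; 1× Br (H0) → no.
That gives 2 matching atoms.

2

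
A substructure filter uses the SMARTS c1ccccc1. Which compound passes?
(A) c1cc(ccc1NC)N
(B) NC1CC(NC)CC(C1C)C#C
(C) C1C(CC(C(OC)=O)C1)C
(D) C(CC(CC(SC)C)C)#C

A

c1ccccc1 describes six aromatic carbons in a ring (a benzene ring).
(A) contains the required atom environment, so the pattern matches.
(B) has a methyl group (-CH3) but no six-membered all-carbon aromatic ring is present.
(C) has a methyl group (-CH3) but no six-membered all-carbon aromatic ring is present.
(D) has a methyl group (-CH3) but no six-membered all-carbon aromatic ring is present.
So the answer is (A).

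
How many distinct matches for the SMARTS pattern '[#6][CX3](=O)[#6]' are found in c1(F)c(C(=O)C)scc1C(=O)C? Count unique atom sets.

2

[#6][CX3](=O)[#6] is the SMARTS for a ketone: a carbonyl carbon (no H) flanked by two carbons.
The molecule carries 2 separate instances of an acetyl/ketone group (-C(=O)CH3) meeting every constraint; each maps to a distinct set of atoms, giving 2 matches.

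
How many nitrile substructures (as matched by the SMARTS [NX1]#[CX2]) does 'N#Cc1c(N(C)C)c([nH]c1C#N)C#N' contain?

3

[NX1]#[CX2] is the SMARTS for a nitrile: a nitrogen triple-bonded to a two-connected carbon.
The molecule carries 3 separate instances of a nitrile (-C#N) meeting every constraint; each maps to a distinct set of atoms, giving 3 matches.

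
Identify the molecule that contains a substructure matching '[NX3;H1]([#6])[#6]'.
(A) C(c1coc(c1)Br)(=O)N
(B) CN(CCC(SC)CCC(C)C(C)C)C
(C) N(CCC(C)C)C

C

[NX3;H1]([#6])[#6] describes a trivalent nitrogen with one H, bonded to two carbons (a secondary amine).
(A) has a primary amide (-C(=O)NH2) but the -C(=O)NH2 nitrogen has H2, not H1.
(B) has a dimethylamino group (-N(CH3)2) but the nitrogen has H0, not H1.
(C) contains an N-methylamino group (-NHCH3), which satisfies every atom and bond constraint.
So the answer is (C).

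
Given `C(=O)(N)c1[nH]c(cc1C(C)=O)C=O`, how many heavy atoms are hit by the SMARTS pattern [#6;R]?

4

Check the 13 heavy atoms by environment: 1× n (aromatic, in 5-ring) → no; 4× c (aromatic, in 5-ring) → match; 4× C (acyclic) → no; 3× O (acyclic) → no; 1× N (acyclic) → no.
That gives 4 matching atoms.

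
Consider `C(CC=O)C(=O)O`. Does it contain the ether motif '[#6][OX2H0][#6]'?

No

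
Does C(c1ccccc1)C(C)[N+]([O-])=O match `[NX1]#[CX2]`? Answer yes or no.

No

The pattern [NX1]#[CX2] describes a nitrogen triple-bonded to a two-connected carbon — a nitrile.
The closest candidate here is a nitro group (-[N+](=O)[O-]), but there is no C#N triple bond. No other fragment satisfies the full query, so there is no match.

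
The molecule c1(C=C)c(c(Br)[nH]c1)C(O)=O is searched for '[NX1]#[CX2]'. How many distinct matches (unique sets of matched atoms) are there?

[NX1]#[CX2] is the SMARTS for a nitrile: a nitrogen triple-bonded to a two-connected carbon.
No fragment in the molecule satisfies every constraint, giving 0 matches.

0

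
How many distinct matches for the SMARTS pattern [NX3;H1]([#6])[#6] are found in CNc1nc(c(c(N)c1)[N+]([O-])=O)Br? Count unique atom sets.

1

[NX3;H1]([#6])[#6] is the SMARTS for a secondary amine: a trivalent nitrogen with one H, bonded to two carbons.
Exactly one fragment in the molecule meets all constraints, giving 1 match.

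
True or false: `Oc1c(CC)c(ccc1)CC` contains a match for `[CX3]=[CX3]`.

The pattern [CX3]=[CX3] describes a non-aromatic C=C double bond between two sp2 carbons — an alkene.
The closest candidate here is an ethyl group (-CH2CH3), but its C-C bond is a single bond between CX4 carbons, not CX3=CX3. No other fragment satisfies the full query, so there is no match.

False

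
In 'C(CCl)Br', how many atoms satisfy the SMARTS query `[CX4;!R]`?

2

Check the 4 heavy atoms by environment: 2× C (X4, acyclic) → match; 1× Br (X1, acyclic) → no; 1× Cl (X1, acyclic) → no.
That gives 2 matching atoms.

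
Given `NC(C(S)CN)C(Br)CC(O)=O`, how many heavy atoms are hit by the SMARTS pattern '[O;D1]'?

The query [O;D1] means: aliphatic oxygen bonded to exactly one heavy atom.
Check the 12 heavy atoms by environment: 2× C (D2) → no; 4× C (D3) → no; 2× N (D1) → no; 1× S (D1) → no; 2× O (D1) → match; 1× Br (D1) → no.
That gives 2 matching atoms.

2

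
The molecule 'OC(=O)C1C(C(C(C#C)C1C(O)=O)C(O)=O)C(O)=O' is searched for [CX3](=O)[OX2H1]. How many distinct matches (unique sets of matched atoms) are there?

4

[CX3](=O)[OX2H1] is the SMARTS for a carboxylic acid: an sp2 carbon double-bonded to O and single-bonded to an -OH oxygen.
The molecule carries 4 separate instances of a carboxylic acid group (-C(=O)OH) meeting every constraint; each maps to a distinct set of atoms, giving 4 matches.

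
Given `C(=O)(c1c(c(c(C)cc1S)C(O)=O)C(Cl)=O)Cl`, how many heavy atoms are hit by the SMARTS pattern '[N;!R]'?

The query [N;!R] means: aliphatic nitrogen not in a ring.
Check the 17 heavy atoms by environment: 6× c (aromatic, in 6-ring) → no; 4× C (acyclic) → no; 4× O (acyclic) → no; 2× Cl (acyclic) → no; 1× S (acyclic) → no.
No environment satisfies the query, so 0 matching atoms.

0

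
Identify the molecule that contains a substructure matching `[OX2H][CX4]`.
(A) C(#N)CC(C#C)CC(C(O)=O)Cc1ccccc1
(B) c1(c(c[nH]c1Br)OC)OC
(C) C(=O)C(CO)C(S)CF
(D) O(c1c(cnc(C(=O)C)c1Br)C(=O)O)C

[OX2H][CX4] describes a hydroxyl oxygen bound to an sp3 (X4) carbon (an aliphatic alcohol).
(A) has a carboxylic acid group (-C(=O)OH) but the -OH is on a CX3 carbonyl carbon, not a CX4 carbon.
(B) has a methoxy ether (-OCH3) but the oxygen has H0 (ether), not H1.
(C) contains a hydroxyl group (-OH), which satisfies every atom and bond constraint.
(D) has a carboxylic acid group (-C(=O)OH) but the -OH is on a CX3 carbonyl carbon, not a CX4 carbon.
So the answer is (C).

C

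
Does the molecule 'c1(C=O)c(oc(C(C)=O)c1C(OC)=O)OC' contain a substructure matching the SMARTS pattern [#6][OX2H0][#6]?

Yes

The pattern [#6][OX2H0][#6] describes an aliphatic oxygen bridging two carbons with no H on the oxygen — an ether.
The molecule carries a methoxy ether (-OCH3), whose atoms satisfy every constraint of the query, so the pattern matches.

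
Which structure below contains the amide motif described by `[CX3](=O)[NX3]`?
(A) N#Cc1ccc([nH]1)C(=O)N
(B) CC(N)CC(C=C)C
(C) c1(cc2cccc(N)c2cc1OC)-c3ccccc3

A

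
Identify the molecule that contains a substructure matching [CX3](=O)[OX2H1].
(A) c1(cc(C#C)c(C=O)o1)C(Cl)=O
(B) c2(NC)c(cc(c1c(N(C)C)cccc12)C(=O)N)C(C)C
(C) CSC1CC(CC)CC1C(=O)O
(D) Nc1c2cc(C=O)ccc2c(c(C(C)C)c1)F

C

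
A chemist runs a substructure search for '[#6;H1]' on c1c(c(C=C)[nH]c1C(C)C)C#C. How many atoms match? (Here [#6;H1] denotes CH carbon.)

Check the 12 heavy atoms by environment: 1× n (aromatic, H1) → no; 3× c (aromatic, H0) → no; 1× c (aromatic, H1) → match; 1× C (H0) → no; 3× C (H1) → match; 1× C (H2) → no; 2× C (H3) → no.
Summing the matching environments: 1 + 3 = 4 matching atoms.

4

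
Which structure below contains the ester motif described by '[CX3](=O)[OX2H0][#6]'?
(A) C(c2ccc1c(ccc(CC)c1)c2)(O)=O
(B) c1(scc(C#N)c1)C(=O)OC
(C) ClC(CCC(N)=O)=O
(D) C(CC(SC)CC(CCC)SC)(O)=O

B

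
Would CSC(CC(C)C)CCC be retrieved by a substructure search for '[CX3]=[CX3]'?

No

The pattern [CX3]=[CX3] describes a non-aromatic C=C double bond between two sp2 carbons — an alkene.
The closest candidate here is an ethyl group (-CH2CH3), but its C-C bond is a single bond between CX4 carbons, not CX3=CX3. No other fragment satisfies the full query, so there is no match.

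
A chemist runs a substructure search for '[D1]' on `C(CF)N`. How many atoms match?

2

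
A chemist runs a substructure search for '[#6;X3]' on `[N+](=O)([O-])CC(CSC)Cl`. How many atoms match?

Check the 9 heavy atoms by environment: 4× C (X4) → no; 1× N (charge +1, X3) → no; 1× O (charge -1, X1) → no; 1× O (X1) → no; 1× Cl (X1) → no; 1× S (X2) → no.
No environment satisfies the query, so 0 matching atoms.

0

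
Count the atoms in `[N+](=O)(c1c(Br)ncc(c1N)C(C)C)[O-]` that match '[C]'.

The query [C] means: uppercase C matches aliphatic (non-aromatic) carbon only.
Check the 14 heavy atoms by environment: 1× n (aromatic) → no; 5× c (aromatic) → no; 1× Br → no; 3× C → match; 1× N (charge +1) → no; 1× O (charge -1) → no; 1× O → no; 1× N → no.
That gives 3 matching atoms.

3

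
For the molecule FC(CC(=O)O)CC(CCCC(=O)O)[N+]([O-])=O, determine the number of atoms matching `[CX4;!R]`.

Check the 17 heavy atoms by environment: 7× C (X4, acyclic) → match; 2× C (X3, acyclic) → no; 3× O (X1, acyclic) → no; 2× O (X2, acyclic) → no; 1× N (charge +1, X3, acyclic) → no; 1× O (charge -1, X1, acyclic) → no; 1× F (X1, acyclic) → no.
That gives 7 matching atoms.

7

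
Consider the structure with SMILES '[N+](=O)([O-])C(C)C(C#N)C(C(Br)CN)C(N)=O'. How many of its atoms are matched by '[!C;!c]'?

The query [!C;!c] means: neither aliphatic nor aromatic carbon — same as [!#6].
Check the 16 heavy atoms by environment: 8× C → no; 3× N → match; 1× N (charge +1) → match; 1× O (charge -1) → match; 2× O → match; 1× Br → match.
Summing the matching environments: 3 + 1 + 1 + 2 + 1 = 8 matching atoms.

8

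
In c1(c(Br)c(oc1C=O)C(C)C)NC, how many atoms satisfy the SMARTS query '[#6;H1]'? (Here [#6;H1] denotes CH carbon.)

2

The query [#6;H1] means: any carbon bearing exactly one hydrogen.
Check the 13 heavy atoms by environment: 1× o (aromatic, H0) → no; 4× c (aromatic, H0) → no; 2× C (H1) → match; 3× C (H3) → no; 1× O (H0) → no; 1× Br (H0) → no; 1× N (H1) → no.
That gives 2 matching atoms.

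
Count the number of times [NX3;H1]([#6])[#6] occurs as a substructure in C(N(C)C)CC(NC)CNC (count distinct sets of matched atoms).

2

[NX3;H1]([#6])[#6] is the SMARTS for a secondary amine: a trivalent nitrogen with one H, bonded to two carbons.
The molecule carries 2 separate instances of an N-methylamino group (-NHCH3) meeting every constraint; each maps to a distinct set of atoms, giving 2 matches.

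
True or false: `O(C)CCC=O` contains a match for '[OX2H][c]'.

The pattern [OX2H][c] describes a hydroxyl oxygen attached to an aromatic carbon — a phenol.
The closest candidate here is a methoxy ether (-OCH3), but the oxygen has H0, not H1. No other fragment satisfies the full query, so there is no match.

False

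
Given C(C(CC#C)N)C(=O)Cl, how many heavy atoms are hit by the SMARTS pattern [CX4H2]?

The query [CX4H2] means: sp3 carbon (X4) with exactly two hydrogens.
Check the 9 heavy atoms by environment: 2× C (H2, X4) → match; 1× C (H1, X4) → no; 1× C (H0, X2) → no; 1× C (H1, X2) → no; 1× N (H2, X3) → no; 1× C (H0, X3) → no; 1× O (H0, X1) → no; 1× Cl (H0, X1) → no.
That gives 2 matching atoms.

2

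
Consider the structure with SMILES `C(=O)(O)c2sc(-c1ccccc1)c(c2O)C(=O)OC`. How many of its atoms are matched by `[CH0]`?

2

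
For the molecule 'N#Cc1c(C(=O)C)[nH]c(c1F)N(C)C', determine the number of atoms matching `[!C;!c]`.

5

Check the 14 heavy atoms by environment: 1× n (aromatic) → match; 4× c (aromatic) → no; 2× N → match; 5× C → no; 1× F → match; 1× O → match.
Summing the matching environments: 1 + 2 + 1 + 1 = 5 matching atoms.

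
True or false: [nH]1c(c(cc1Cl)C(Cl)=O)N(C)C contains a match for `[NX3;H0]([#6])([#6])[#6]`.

True

The pattern [NX3;H0]([#6])([#6])[#6] describes a trivalent nitrogen with no H, bonded to three carbons — a tertiary amine.
The molecule carries a dimethylamino group (-N(CH3)2), whose atoms satisfy every constraint of the query, so the pattern matches.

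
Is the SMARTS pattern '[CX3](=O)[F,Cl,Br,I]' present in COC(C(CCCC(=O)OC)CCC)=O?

No

The pattern [CX3](=O)[F,Cl,Br,I] describes a carbonyl carbon bonded to a halogen — an acyl halide.
The closest candidate here is a methyl-ester group (-C(=O)OCH3), but the carbonyl is bonded to -O-C, not to a halogen. No other fragment satisfies the full query, so there is no match.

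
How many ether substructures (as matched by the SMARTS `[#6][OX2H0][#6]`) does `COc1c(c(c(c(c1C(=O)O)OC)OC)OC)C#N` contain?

[#6][OX2H0][#6] is the SMARTS for an ether: an aliphatic oxygen bridging two carbons with no H on the oxygen.
The molecule carries 4 separate instances of a methoxy ether (-OCH3) meeting every constraint; each maps to a distinct set of atoms, giving 4 matches.

4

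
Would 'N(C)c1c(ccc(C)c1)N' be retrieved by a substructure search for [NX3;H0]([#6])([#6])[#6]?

No

The pattern [NX3;H0]([#6])([#6])[#6] describes a trivalent nitrogen with no H, bonded to three carbons — a tertiary amine.
The closest candidate here is a primary amino group (-NH2), but the nitrogen has H2, not H0 with three carbons. No other fragment satisfies the full query, so there is no match.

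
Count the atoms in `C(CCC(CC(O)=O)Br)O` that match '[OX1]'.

1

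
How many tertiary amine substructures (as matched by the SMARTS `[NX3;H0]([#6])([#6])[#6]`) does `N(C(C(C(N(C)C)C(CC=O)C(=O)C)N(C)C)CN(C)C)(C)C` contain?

[NX3;H0]([#6])([#6])[#6] is the SMARTS for a tertiary amine: a trivalent nitrogen with no H, bonded to three carbons.
The molecule carries 4 separate instances of a dimethylamino group (-N(CH3)2) meeting every constraint; each maps to a distinct set of atoms, giving 4 matches.

4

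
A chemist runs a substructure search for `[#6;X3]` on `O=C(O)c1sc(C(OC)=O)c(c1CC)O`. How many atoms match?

6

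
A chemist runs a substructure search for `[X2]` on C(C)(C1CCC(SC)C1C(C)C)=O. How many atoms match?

The query [X2] means: any atom with exactly two total connections (bonds + H).
Check the 13 heavy atoms by environment: 10× C (X4) → no; 1× S (X2) → match; 1× C (X3) → no; 1× O (X1) → no.
That gives 1 matching atom.

1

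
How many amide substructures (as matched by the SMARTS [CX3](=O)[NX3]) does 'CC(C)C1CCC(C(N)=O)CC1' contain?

1

[CX3](=O)[NX3] is the SMARTS for an amide: a carbonyl carbon bonded to a trivalent nitrogen.
Exactly one fragment in the molecule meets all constraints, giving 1 match.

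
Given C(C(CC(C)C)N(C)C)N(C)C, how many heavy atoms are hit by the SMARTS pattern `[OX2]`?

Check the 12 heavy atoms by environment: 10× C (X4) → no; 2× N (X3) → no.
No environment satisfies the query, so 0 matching atoms.

0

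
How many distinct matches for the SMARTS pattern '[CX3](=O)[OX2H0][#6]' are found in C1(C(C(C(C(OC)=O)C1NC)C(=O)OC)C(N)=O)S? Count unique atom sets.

2

[CX3](=O)[OX2H0][#6] is the SMARTS for an ester: a carbonyl carbon bonded to an oxygen that is itself bonded to carbon (no H on that O).
The molecule carries 2 separate instances of a methyl-ester group (-C(=O)OCH3) meeting every constraint; each maps to a distinct set of atoms, giving 2 matches.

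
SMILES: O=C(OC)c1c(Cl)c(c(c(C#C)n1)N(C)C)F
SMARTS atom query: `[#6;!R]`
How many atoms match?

6

The query [#6;!R] means: carbon not in any ring.
Check the 17 heavy atoms by environment: 1× n (aromatic, in 6-ring) → no; 5× c (aromatic, in 6-ring) → no; 1× Cl (acyclic) → no; 6× C (acyclic) → match; 2× O (acyclic) → no; 1× F (acyclic) → no; 1× N (acyclic) → no.
That gives 6 matching atoms.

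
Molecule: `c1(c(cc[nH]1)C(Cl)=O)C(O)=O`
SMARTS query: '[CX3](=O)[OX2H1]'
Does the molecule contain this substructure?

Yes

The pattern [CX3](=O)[OX2H1] describes an sp2 carbon double-bonded to O and single-bonded to an -OH oxygen — a carboxylic acid.
The molecule carries a carboxylic acid group (-C(=O)OH), whose atoms satisfy every constraint of the query, so the pattern matches.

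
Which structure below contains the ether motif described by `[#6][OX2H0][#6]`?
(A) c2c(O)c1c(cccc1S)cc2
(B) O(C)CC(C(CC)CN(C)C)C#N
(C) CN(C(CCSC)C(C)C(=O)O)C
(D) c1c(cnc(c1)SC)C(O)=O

B

[#6][OX2H0][#6] describes an aliphatic oxygen bridging two carbons with no H on the oxygen (an ether).
(A) has a hydroxyl group (-OH) but the oxygen has H1, not H0 bridging two carbons.
(B) contains a methoxy ether (-OCH3), which satisfies every atom and bond constraint.
(C) has a carboxylic acid group (-C(=O)OH) but the -OH oxygen has H1; the =O is OX1, not OX2.
(D) has a carboxylic acid group (-C(=O)OH) but the -OH oxygen has H1; the =O is OX1, not OX2.
So the answer is (B).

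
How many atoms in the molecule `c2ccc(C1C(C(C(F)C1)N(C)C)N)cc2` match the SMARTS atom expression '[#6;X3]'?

The query [#6;X3] means: any carbon (aromatic or not) with three total connections.
Check the 16 heavy atoms by environment: 7× C (X4) → no; 1× F (X1) → no; 6× c (aromatic, X3) → match; 2× N (X3) → no.
That gives 6 matching atoms.

6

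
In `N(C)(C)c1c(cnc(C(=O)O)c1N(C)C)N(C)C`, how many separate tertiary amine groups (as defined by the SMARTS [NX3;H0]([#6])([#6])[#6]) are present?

3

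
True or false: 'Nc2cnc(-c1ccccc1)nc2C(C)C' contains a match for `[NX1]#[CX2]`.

False

The pattern [NX1]#[CX2] describes a nitrogen triple-bonded to a two-connected carbon — a nitrile.
The closest candidate here is a primary amino group (-NH2), but the nitrogen is NX3 (three connections), not NX1 triple-bonded. No other fragment satisfies the full query, so there is no match.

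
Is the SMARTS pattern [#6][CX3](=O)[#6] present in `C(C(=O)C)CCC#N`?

The pattern [#6][CX3](=O)[#6] describes a carbonyl carbon (no H) flanked by two carbons — a ketone.
The molecule carries an acetyl/ketone group (-C(=O)CH3), whose atoms satisfy every constraint of the query, so the pattern matches.

Yes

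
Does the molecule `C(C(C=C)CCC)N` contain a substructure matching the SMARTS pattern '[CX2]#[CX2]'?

No

The pattern [CX2]#[CX2] describes a carbon-carbon triple bond — an alkyne.
The closest candidate here is a vinyl group (-CH=CH2), but the C=C is a double bond; both carbons are CX3, not CX2. No other fragment satisfies the full query, so there is no match.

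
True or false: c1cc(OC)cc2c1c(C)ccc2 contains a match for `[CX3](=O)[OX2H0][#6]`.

False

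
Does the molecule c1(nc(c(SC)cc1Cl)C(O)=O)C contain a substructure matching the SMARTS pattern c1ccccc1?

No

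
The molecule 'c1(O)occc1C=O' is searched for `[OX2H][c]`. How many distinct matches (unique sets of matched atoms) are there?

[OX2H][c] is the SMARTS for a phenol: a hydroxyl oxygen attached to an aromatic carbon.
Exactly one fragment in the molecule meets all constraints, giving 1 match.

1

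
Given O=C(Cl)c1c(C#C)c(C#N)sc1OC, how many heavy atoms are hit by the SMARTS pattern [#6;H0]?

7

The query [#6;H0] means: any carbon with no attached hydrogen.
Check the 14 heavy atoms by environment: 1× s (aromatic, H0) → no; 4× c (aromatic, H0) → match; 3× C (H0) → match; 1× C (H1) → no; 2× O (H0) → no; 1× Cl (H0) → no; 1× N (H0) → no; 1× C (H3) → no.
Summing the matching environments: 4 + 3 = 7 matching atoms.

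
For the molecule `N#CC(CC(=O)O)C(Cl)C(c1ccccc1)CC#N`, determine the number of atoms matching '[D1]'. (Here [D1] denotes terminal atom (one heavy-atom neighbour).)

5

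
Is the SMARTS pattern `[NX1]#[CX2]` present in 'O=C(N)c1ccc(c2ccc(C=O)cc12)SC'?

The pattern [NX1]#[CX2] describes a nitrogen triple-bonded to a two-connected carbon — a nitrile.
The closest candidate here is a primary amide (-C(=O)NH2), but the nitrogen is NX3, not NX1. No other fragment satisfies the full query, so there is no match.

No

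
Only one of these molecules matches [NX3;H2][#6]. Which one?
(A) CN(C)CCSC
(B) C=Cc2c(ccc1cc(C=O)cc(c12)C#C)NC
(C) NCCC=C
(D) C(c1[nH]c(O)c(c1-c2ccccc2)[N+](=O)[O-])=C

C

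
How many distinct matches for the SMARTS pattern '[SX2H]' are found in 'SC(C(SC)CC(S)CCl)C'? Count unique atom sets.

[SX2H] is the SMARTS for a thiol: an aliphatic sulfur with two connections, one being H.
The molecule carries 2 separate instances of a thiol (-SH) meeting every constraint; each maps to a distinct set of atoms, giving 2 matches.

2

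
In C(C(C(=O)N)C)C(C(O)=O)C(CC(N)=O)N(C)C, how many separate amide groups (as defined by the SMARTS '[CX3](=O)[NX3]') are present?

[CX3](=O)[NX3] is the SMARTS for an amide: a carbonyl carbon bonded to a trivalent nitrogen.
The molecule carries 2 separate instances of a primary amide (-C(=O)NH2) meeting every constraint; each maps to a distinct set of atoms, giving 2 matches.

2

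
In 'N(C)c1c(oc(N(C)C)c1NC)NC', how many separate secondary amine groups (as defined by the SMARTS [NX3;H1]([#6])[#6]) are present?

[NX3;H1]([#6])[#6] is the SMARTS for a secondary amine: a trivalent nitrogen with one H, bonded to two carbons.
The molecule carries 3 separate instances of an N-methylamino group (-NHCH3) meeting every constraint; each maps to a distinct set of atoms, giving 3 matches.

3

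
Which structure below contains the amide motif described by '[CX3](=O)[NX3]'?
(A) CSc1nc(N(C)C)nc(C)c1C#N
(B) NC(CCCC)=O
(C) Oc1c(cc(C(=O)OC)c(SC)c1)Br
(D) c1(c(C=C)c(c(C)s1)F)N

B

[CX3](=O)[NX3] describes a carbonyl carbon bonded to a trivalent nitrogen (an amide).
(A) has a nitrile (-C#N) but the nitrile N is NX1 (triple-bonded), not NX3.
(B) contains a primary amide (-C(=O)NH2), which satisfies every atom and bond constraint.
(C) has a methyl-ester group (-C(=O)OCH3) but the carbonyl is bonded to O, not to an NX3 nitrogen.
(D) has a primary amino group (-NH2) but the -NH2 is not attached to a carbonyl carbon.
So the answer is (B).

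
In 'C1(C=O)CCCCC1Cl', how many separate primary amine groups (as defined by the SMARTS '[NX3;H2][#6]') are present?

[NX3;H2][#6] is the SMARTS for a primary amine: a trivalent nitrogen with two H attached to carbon.
No fragment in the molecule satisfies every constraint, giving 0 matches.

0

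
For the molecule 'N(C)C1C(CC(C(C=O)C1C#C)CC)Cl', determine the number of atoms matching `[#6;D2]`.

4

The query [#6;D2] means: any carbon bonded to exactly two heavy atoms.
Check the 15 heavy atoms by environment: 5× C (D3) → no; 4× C (D2) → match; 3× C (D1) → no; 1× O (D1) → no; 1× Cl (D1) → no; 1× N (D2) → no.
That gives 4 matching atoms.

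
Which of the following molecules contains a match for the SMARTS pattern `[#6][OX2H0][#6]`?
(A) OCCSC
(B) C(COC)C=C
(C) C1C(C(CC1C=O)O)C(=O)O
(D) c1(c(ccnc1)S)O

[#6][OX2H0][#6] describes an aliphatic oxygen bridging two carbons with no H on the oxygen (an ether).
(A) has a hydroxyl group (-OH) but the oxygen has H1, not H0 bridging two carbons.
(B) contains a methoxy ether (-OCH3), which satisfies every atom and bond constraint.
(C) has a hydroxyl group (-OH) but the oxygen has H1, not H0 bridging two carbons.
(D) has a hydroxyl group (-OH) but the oxygen has H1, not H0 bridging two carbons.
So the answer is (B).

B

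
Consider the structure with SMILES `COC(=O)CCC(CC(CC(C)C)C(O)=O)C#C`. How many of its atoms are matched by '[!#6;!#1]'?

The query [!#6;!#1] means: not carbon and not hydrogen — any heteroatom.
Check the 18 heavy atoms by environment: 14× C → no; 4× O → match.
That gives 4 matching atoms.

4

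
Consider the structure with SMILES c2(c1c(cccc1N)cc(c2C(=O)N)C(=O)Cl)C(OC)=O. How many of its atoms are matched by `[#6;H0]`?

9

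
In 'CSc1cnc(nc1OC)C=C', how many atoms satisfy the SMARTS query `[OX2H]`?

0

The query [OX2H] means: aliphatic oxygen with two connections, one of which is H — an -OH oxygen.
Check the 12 heavy atoms by environment: 2× n (aromatic, H0, X2) → no; 3× c (aromatic, H0, X3) → no; 1× c (aromatic, H1, X3) → no; 1× S (H0, X2) → no; 2× C (H3, X4) → no; 1× C (H1, X3) → no; 1× C (H2, X3) → no; 1× O (H0, X2) → no.
No environment satisfies the query, so 0 matching atoms.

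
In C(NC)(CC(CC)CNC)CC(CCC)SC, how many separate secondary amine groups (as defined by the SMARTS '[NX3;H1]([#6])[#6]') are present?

2

[NX3;H1]([#6])[#6] is the SMARTS for a secondary amine: a trivalent nitrogen with one H, bonded to two carbons.
The molecule carries 2 separate instances of an N-methylamino group (-NHCH3) meeting every constraint; each maps to a distinct set of atoms, giving 2 matches.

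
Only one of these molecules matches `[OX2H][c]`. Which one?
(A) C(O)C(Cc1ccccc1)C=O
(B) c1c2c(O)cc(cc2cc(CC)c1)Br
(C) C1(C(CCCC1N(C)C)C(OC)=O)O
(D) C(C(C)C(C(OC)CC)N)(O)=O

B

[OX2H][c] describes a hydroxyl oxygen attached to an aromatic carbon (a phenol).
(A) has a hydroxyl group (-OH) but the -OH is on an aliphatic carbon, not an aromatic c.
(B) contains a hydroxyl group (-OH), which satisfies every atom and bond constraint.
(C) has a hydroxyl group (-OH) but the -OH is on an aliphatic carbon, not an aromatic c.
(D) has a methoxy ether (-OCH3) but the oxygen has H0, not H1.
So the answer is (B).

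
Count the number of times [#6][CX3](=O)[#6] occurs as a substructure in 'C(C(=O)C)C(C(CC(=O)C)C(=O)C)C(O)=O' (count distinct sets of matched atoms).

[#6][CX3](=O)[#6] is the SMARTS for a ketone: a carbonyl carbon (no H) flanked by two carbons.
The molecule carries 3 separate instances of an acetyl/ketone group (-C(=O)CH3) meeting every constraint; each maps to a distinct set of atoms, giving 3 matches.

3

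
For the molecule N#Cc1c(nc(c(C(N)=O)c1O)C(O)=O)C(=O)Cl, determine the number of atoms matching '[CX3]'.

3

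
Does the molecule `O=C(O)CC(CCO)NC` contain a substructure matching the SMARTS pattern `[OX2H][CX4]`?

The pattern [OX2H][CX4] describes a hydroxyl oxygen bound to an sp3 (X4) carbon — an aliphatic alcohol.
The molecule carries a hydroxyl group (-OH), whose atoms satisfy every constraint of the query, so the pattern matches.

Yes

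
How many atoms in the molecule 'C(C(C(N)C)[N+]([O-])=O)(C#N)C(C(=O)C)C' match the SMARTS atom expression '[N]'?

Check the 15 heavy atoms by environment: 9× C → no; 2× N → match; 2× O → no; 1× N (charge +1) → match; 1× O (charge -1) → no.
Summing the matching environments: 2 + 1 = 3 matching atoms.

3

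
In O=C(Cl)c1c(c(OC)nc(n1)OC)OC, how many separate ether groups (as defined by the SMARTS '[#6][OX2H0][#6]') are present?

[#6][OX2H0][#6] is the SMARTS for an ether: an aliphatic oxygen bridging two carbons with no H on the oxygen.
The molecule carries 3 separate instances of a methoxy ether (-OCH3) meeting every constraint; each maps to a distinct set of atoms, giving 3 matches.

3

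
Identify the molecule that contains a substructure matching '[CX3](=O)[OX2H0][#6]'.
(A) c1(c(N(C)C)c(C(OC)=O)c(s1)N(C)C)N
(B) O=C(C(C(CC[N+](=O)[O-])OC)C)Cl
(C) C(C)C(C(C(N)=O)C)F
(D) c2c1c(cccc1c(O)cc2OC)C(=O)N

[CX3](=O)[OX2H0][#6] describes a carbonyl carbon bonded to an oxygen that is itself bonded to carbon (no H on that O) (an ester).
(A) contains a methyl-ester group (-C(=O)OCH3), which satisfies every atom and bond constraint.
(B) has a methoxy ether (-OCH3) but the ether oxygen is not adjacent to a C=O carbon.
(C) has a primary amide (-C(=O)NH2) but the carbonyl is bonded to N, not to an O-C linkage.
(D) has a primary amide (-C(=O)NH2) but the carbonyl is bonded to N, not to an O-C linkage.
So the answer is (A).

A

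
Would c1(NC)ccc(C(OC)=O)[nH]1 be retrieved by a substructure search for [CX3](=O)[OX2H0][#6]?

Yes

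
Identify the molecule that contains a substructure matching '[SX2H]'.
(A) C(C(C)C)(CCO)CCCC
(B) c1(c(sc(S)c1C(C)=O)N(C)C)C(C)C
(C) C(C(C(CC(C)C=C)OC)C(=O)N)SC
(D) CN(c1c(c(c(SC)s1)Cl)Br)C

B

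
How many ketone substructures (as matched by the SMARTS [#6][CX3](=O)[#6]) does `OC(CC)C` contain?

[#6][CX3](=O)[#6] is the SMARTS for a ketone: a carbonyl carbon (no H) flanked by two carbons.
No fragment in the molecule satisfies every constraint, giving 0 matches.

0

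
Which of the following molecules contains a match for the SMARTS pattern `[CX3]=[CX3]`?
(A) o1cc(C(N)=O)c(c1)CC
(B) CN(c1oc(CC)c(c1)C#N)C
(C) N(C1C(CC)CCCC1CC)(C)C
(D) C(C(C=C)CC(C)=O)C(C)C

[CX3]=[CX3] describes a non-aromatic C=C double bond between two sp2 carbons (an alkene).
(A) has an ethyl group (-CH2CH3) but its C-C bond is a single bond between CX4 carbons, not CX3=CX3.
(B) has an ethyl group (-CH2CH3) but its C-C bond is a single bond between CX4 carbons, not CX3=CX3.
(C) has an ethyl group (-CH2CH3) but its C-C bond is a single bond between CX4 carbons, not CX3=CX3.
(D) contains a vinyl group (-CH=CH2), which satisfies every atom and bond constraint.
So the answer is (D).

D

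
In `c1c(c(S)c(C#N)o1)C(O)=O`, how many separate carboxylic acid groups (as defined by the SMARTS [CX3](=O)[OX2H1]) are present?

[CX3](=O)[OX2H1] is the SMARTS for a carboxylic acid: an sp2 carbon double-bonded to O and single-bonded to an -OH oxygen.
Exactly one fragment in the molecule meets all constraints, giving 1 match.

1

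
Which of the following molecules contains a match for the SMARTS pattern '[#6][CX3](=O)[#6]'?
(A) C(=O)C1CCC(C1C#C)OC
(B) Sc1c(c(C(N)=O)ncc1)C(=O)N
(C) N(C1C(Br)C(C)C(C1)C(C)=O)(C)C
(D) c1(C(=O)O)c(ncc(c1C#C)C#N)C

[#6][CX3](=O)[#6] describes a carbonyl carbon (no H) flanked by two carbons (a ketone).
(A) has an aldehyde (-CHO) but the carbonyl carbon has H1, so it is not flanked by two carbons.
(B) has a primary amide (-C(=O)NH2) but one neighbour of the carbonyl carbon is N, not C.
(C) contains an acetyl/ketone group (-C(=O)CH3), which satisfies every atom and bond constraint.
(D) has a carboxylic acid group (-C(=O)OH) but one neighbour of the carbonyl carbon is O, not C.
So the answer is (C).

C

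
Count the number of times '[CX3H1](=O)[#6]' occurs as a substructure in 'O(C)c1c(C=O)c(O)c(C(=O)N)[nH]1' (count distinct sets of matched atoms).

1

[CX3H1](=O)[#6] is the SMARTS for an aldehyde: an sp2 carbon with one H, double-bonded to O and single-bonded to carbon.
Exactly one fragment in the molecule meets all constraints, giving 1 match.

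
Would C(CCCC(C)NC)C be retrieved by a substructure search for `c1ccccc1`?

The pattern c1ccccc1 describes six aromatic carbons in a ring — a benzene ring.
The closest candidate here is a methyl group (-CH3), but no six-membered all-carbon aromatic ring is present. No other fragment satisfies the full query, so there is no match.

No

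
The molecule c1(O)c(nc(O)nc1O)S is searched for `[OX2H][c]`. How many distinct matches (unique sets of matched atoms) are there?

3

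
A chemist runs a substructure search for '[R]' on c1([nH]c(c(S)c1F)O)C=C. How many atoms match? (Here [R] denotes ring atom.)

5

The query [R] means: R matches any atom that is part of a ring.
Check the 10 heavy atoms by environment: 1× n (aromatic, in 5-ring) → match; 4× c (aromatic, in 5-ring) → match; 2× C (acyclic) → no; 1× S (acyclic) → no; 1× F (acyclic) → no; 1× O (acyclic) → no.
Summing the matching environments: 1 + 4 = 5 matching atoms.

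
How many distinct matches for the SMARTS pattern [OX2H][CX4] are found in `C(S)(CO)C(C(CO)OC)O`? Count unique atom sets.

[OX2H][CX4] is the SMARTS for an aliphatic alcohol: a hydroxyl oxygen bound to an sp3 (X4) carbon.
The molecule carries 3 separate instances of a hydroxyl group (-OH) meeting every constraint; each maps to a distinct set of atoms, giving 3 matches.

3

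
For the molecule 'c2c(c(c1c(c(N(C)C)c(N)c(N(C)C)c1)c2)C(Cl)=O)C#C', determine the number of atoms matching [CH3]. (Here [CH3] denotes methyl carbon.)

The query [CH3] means: aliphatic carbon with exactly three hydrogens.
Check the 22 heavy atoms by environment: 7× c (aromatic, H0) → no; 3× c (aromatic, H1) → no; 2× C (H0) → no; 1× C (H1) → no; 1× N (H2) → no; 2× N (H0) → no; 4× C (H3) → match; 1× O (H0) → no; 1× Cl (H0) → no.
That gives 4 matching atoms.

4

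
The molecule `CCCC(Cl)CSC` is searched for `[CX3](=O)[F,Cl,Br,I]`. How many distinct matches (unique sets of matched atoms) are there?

0

[CX3](=O)[F,Cl,Br,I] is the SMARTS for an acyl halide: a carbonyl carbon bonded to a halogen.
The molecule has a chloro substituent, but the Cl is not on a carbonyl carbon; nothing else fits, so there are 0 matches.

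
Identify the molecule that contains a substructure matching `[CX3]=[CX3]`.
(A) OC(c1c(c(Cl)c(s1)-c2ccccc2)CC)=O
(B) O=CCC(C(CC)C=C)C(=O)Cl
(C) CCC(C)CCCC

B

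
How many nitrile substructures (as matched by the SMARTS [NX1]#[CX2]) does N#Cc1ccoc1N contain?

1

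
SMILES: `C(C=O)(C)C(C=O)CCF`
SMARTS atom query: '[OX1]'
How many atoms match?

2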